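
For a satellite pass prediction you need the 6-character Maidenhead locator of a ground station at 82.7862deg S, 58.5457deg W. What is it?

Add 180° to longitude and 90° to latitude: 121.4543, 7.2138.
Field: 121.4543/20 → 6 → G, 7.2138/10 → 0 → A; chars GA.
Square: 1.4543/2 → 0, 7.2138/1 → 7; chars 07.
Subsquare: 1.4543/0.0833333 → 17 → r, 0.2138/0.0416667 → 5 → f; chars rf.

GA07rf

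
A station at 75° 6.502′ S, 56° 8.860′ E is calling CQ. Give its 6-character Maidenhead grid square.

LB84bv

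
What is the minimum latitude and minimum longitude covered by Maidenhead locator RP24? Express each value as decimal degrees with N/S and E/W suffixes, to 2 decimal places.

Field R=17, P=15: +17·20° lon, +15·10° lat → SW at lon 160°, lat 60°.
Square 2, 4: +2·2° lon, +4·1° lat → SW at lon 164°, lat 64°.
latitude 64.00° N, longitude 164.00° E.

64.00° N, 164.00° E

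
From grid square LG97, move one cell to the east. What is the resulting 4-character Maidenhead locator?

Longitude square 9; +1 → 10, wraps to 0, carry into field.
Longitude field L = 11; +1 → 12 = M.
The latitude characters are unchanged.

MG07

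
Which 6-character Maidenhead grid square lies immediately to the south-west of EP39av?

EP29xu

Longitude subsquare a = 0; −1 → -1, wraps to 23 = x, carry into square.
Longitude square 3; −1 → 2.
Latitude subsquare v = 21; −1 → 20 = u.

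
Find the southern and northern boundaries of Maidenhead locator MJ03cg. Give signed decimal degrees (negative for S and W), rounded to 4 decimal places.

Field M=12, J=9: +12·20° lon, +9·10° lat → SW at lon 60°, lat 0°.
Square 0, 3: +0·2° lon, +3·1° lat → SW at lon 60°, lat 3°.
Subsquare c=2, g=6: +2·0.0833333° lon, +6·0.0416667° lat → SW at lon 60.1667°, lat 3.25°.
Cell spans 0.0833333° lon × 0.0416667° lat.
south 3.2500, north 3.2917.

3.2500, 3.2917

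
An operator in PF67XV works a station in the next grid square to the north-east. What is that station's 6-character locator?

Longitude subsquare x = 23; +1 → 24, wraps to 0 = a, carry into square.
Longitude square 6; +1 → 7.
Latitude subsquare v = 21; +1 → 22 = w.

PF77aw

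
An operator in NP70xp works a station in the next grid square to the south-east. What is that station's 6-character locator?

Longitude subsquare x = 23; +1 → 24, wraps to 0 = a, carry into square.
Longitude square 7; +1 → 8.
Latitude subsquare p = 15; −1 → 14 = o.

NP80ao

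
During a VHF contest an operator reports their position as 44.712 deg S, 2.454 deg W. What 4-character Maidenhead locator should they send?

IE85

Offset from 180°W / 90°S: lon 177.55°, lat 45.29°.
Field: lon ⌊177.55/20⌋ = 8 → I; lat ⌊45.29/10⌋ = 4 → E.
Square: lon ⌊17.55/2⌋ = 8; lat ⌊5.29/1⌋ = 5.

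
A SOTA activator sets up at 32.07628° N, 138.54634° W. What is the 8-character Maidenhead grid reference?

CM02rb48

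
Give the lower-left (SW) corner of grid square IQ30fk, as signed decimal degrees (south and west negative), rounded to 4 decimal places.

70.4167, -13.5833

Field I=8, Q=16: +8·20° lon, +16·10° lat → SW at lon -20°, lat 70°.
Square 3, 0: +3·2° lon, +0·1° lat → SW at lon -14°, lat 70°.
Subsquare f=5, k=10: +5·0.0833333° lon, +10·0.0416667° lat → SW at lon -13.5833°, lat 70.4167°.
latitude 70.4167, longitude -13.5833.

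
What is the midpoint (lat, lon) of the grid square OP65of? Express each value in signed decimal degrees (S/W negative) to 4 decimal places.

Field O=14, P=15: +14·20° lon, +15·10° lat → SW at lon 100°, lat 60°.
Square 6, 5: +6·2° lon, +5·1° lat → SW at lon 112°, lat 65°.
Subsquare o=14, f=5: +14·0.0833333° lon, +5·0.0416667° lat → SW at lon 113.167°, lat 65.2083°.
Cell spans 0.0833333° lon × 0.0416667° lat. Centre is SW corner plus half of each.
latitude 65.2292, longitude 113.2083.

65.2292, 113.2083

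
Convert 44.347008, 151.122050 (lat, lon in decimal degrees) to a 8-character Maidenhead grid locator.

QN54ni43

Shift to the Maidenhead origin (180°W, 90°S): lon 331.12205, lat 134.34701.
Field: lon ⌊331.12205/20⌋ = 16 → Q; lat ⌊134.34701/10⌋ = 13 → N.
Square: lon ⌊11.12205/2⌋ = 5; lat ⌊4.34701/1⌋ = 4.
Subsquare: lon ⌊1.12205/0.0833333⌋ = 13 → n; lat ⌊0.34701/0.0416667⌋ = 8 → i.
Extended square: lon ⌊0.03872/0.00833333⌋ = 4; lat ⌊0.01367/0.00416667⌋ = 3.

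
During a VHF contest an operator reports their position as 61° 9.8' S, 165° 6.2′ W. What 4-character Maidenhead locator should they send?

Offset from 180°W / 90°S: lon 14.90°, lat 28.84°.
Field: lon ⌊14.90/20⌋ = 0 → A; lat ⌊28.84/10⌋ = 2 → C.
Square: lon ⌊14.90/2⌋ = 7; lat ⌊8.84/1⌋ = 8.

AC78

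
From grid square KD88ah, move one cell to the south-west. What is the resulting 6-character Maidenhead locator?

Longitude subsquare a = 0; −1 → -1, wraps to 23 = x, carry into square.
Longitude square 8; −1 → 7.
Latitude subsquare h = 7; −1 → 6 = g.

KD78xg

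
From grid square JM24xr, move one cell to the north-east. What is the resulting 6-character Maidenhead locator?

JM34as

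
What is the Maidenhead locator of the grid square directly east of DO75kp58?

DO75kp68

Longitude extended square 5; +1 → 6.
The latitude characters are unchanged.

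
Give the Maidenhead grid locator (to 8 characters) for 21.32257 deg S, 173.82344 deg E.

RG68vq82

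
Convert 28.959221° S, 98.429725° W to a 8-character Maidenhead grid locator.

EG01sa89

Add 180° to longitude and 90° to latitude: 81.57027, 61.04078.
Field: lon ⌊81.57027/20⌋ = 4 → E; lat ⌊61.04078/10⌋ = 6 → G.
Square: lon ⌊1.57027/2⌋ = 0; lat ⌊1.04078/1⌋ = 1.
Subsquare: lon ⌊1.57027/0.0833333⌋ = 18 → s; lat ⌊0.04078/0.0416667⌋ = 0 → a.
Extended square: lon ⌊0.07027/0.00833333⌋ = 8; lat ⌊0.04078/0.00416667⌋ = 9.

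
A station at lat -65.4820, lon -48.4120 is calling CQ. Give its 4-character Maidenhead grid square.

GC54

Shift to the Maidenhead origin (180°W, 90°S): lon 131.59, lat 24.52.
Field (20°×10°, letters A–R): 131.59/20 → 6 → G, 24.52/10 → 2 → C; chars GC.
Square (2°×1°, digits 0–9): 11.59/2 → 5, 4.52/1 → 4; chars 54.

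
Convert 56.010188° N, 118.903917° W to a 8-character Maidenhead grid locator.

Add 180° to longitude and 90° to latitude: 61.09608, 146.01019.
Field: 61.09608/20 → 3 → D, 146.01019/10 → 14 → O; chars DO.
Square: 1.09608/2 → 0, 6.01019/1 → 6; chars 06.
Subsquare: 1.09608/0.0833333 → 13 → n, 0.01019/0.0416667 → 0 → a; chars na.
Extended square: 0.01275/0.00833333 → 1, 0.01019/0.00416667 → 2; chars 12.

DO06na12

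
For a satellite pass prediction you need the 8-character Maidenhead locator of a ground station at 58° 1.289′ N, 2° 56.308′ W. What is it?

IO88ma75

Offset from 180°W / 90°S: lon 177.06153°, lat 148.02148°.
Field (20°×10°, letters A–R): lon ⌊177.06153/20⌋ = 8 → I; lat ⌊148.02148/10⌋ = 14 → O.
Square (2°×1°, digits 0–9): lon ⌊17.06153/2⌋ = 8; lat ⌊8.02148/1⌋ = 8.
Subsquare (5′×2.5′, letters a–x): lon ⌊1.06153/0.0833333⌋ = 12 → m; lat ⌊0.02148/0.0416667⌋ = 0 → a.
Extended square (30″×15″, digits 0–9): lon ⌊0.06153/0.00833333⌋ = 7; lat ⌊0.02148/0.00416667⌋ = 5.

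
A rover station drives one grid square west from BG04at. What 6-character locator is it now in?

Longitude subsquare a = 0; −1 → -1, wraps to 23 = x, carry into square.
Longitude square 0; −1 → -1, wraps to 9, carry into field.
Longitude field B = 1; −1 → 0 = A.
The latitude characters are unchanged.

AG94xt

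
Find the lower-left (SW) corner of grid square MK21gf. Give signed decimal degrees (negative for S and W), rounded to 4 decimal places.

11.2083, 64.5000

Field M=12, K=10: +12·20° lon, +10·10° lat → SW at lon 60°, lat 10°.
Square 2, 1: +2·2° lon, +1·1° lat → SW at lon 64°, lat 11°.
Subsquare g=6, f=5: +6·0.0833333° lon, +5·0.0416667° lat → SW at lon 64.5°, lat 11.2083°.
latitude 11.2083, longitude 64.5000.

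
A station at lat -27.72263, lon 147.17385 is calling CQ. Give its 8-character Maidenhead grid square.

Offset from 180°W / 90°S: lon 327.17385°, lat 62.27737°.
Field (20°×10°, letters A–R): 327.17385/20 → 16 → Q, 62.27737/10 → 6 → G; chars QG.
Square (2°×1°, digits 0–9): 7.17385/2 → 3, 2.27737/1 → 2; chars 32.
Subsquare (5′×2.5′, letters a–x): 1.17385/0.0833333 → 14 → o, 0.27737/0.0416667 → 6 → g; chars og.
Extended square (30″×15″, digits 0–9): 0.00718/0.00833333 → 0, 0.02737/0.00416667 → 6; chars 06.

QG32og06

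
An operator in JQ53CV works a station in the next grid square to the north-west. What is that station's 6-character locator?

Longitude subsquare c = 2; −1 → 1 = b.
Latitude subsquare v = 21; +1 → 22 = w.

JQ53bw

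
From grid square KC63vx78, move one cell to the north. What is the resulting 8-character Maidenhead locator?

KC63vx79

Latitude extended square 8; +1 → 9.
The longitude characters are unchanged.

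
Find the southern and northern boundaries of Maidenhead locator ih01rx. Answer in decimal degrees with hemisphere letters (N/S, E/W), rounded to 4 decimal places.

18.0417° S, 18.0000° S

Field I=8, H=7: +8·20° lon, +7·10° lat → SW at lon -20°, lat -20°.
Square 0, 1: +0·2° lon, +1·1° lat → SW at lon -20°, lat -19°.
Subsquare r=17, x=23: +17·0.0833333° lon, +23·0.0416667° lat → SW at lon -18.5833°, lat -18.0417°.
Cell spans 0.0833333° lon × 0.0416667° lat.
south 18.0417° S, north 18.0000° S.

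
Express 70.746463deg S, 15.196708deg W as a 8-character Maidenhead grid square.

Offset from 180°W / 90°S: lon 164.80329°, lat 19.25354°.
Field: 164.80329/20 → 8 → I, 19.25354/10 → 1 → B; chars IB.
Square: 4.80329/2 → 2, 9.25354/1 → 9; chars 29.
Subsquare: 0.80329/0.0833333 → 9 → j, 0.25354/0.0416667 → 6 → g; chars jg.
Extended square: 0.05329/0.00833333 → 6, 0.00354/0.00416667 → 0; chars 60.

IB29jg60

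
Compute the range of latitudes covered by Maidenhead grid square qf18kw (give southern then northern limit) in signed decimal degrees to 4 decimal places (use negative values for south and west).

-31.0833, -31.0417

Field Q=16, F=5: +16·20° lon, +5·10° lat → SW at lon 140°, lat -40°.
Square 1, 8: +1·2° lon, +8·1° lat → SW at lon 142°, lat -32°.
Subsquare k=10, w=22: +10·0.0833333° lon, +22·0.0416667° lat → SW at lon 142.833°, lat -31.0833°.
Cell spans 0.0833333° lon × 0.0416667° lat.
south -31.0833, north -31.0417.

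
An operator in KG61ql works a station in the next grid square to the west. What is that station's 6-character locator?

Longitude subsquare q = 16; −1 → 15 = p.
The latitude characters are unchanged.

KG61pl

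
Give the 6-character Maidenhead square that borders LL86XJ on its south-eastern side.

LL96ai

Longitude subsquare x = 23; +1 → 24, wraps to 0 = a, carry into square.
Longitude square 8; +1 → 9.
Latitude subsquare j = 9; −1 → 8 = i.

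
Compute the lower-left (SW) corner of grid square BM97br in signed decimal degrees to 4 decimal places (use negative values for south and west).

Field B=1, M=12: +1·20° lon, +12·10° lat → SW at lon -160°, lat 30°.
Square 9, 7: +9·2° lon, +7·1° lat → SW at lon -142°, lat 37°.
Subsquare b=1, r=17: +1·0.0833333° lon, +17·0.0416667° lat → SW at lon -141.917°, lat 37.7083°.
latitude 37.7083, longitude -141.9167.

37.7083, -141.9167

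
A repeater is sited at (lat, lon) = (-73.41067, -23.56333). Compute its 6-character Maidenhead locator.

Shift to the Maidenhead origin (180°W, 90°S): lon 156.4367, lat 16.5893.
Field: lon ⌊156.4367/20⌋ = 7 → H; lat ⌊16.5893/10⌋ = 1 → B.
Square: lon ⌊16.4367/2⌋ = 8; lat ⌊6.5893/1⌋ = 6.
Subsquare: lon ⌊0.4367/0.0833333⌋ = 5 → f; lat ⌊0.5893/0.0416667⌋ = 14 → o.

HB86fo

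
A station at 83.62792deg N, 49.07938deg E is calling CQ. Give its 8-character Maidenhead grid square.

LR43mp90

Shift to the Maidenhead origin (180°W, 90°S): lon 229.07938, lat 173.62792.
Field: lon ⌊229.07938/20⌋ = 11 → L; lat ⌊173.62792/10⌋ = 17 → R.
Square: lon ⌊9.07938/2⌋ = 4; lat ⌊3.62792/1⌋ = 3.
Subsquare: lon ⌊1.07938/0.0833333⌋ = 12 → m; lat ⌊0.62792/0.0416667⌋ = 15 → p.
Extended square: lon ⌊0.07938/0.00833333⌋ = 9; lat ⌊0.00292/0.00416667⌋ = 0.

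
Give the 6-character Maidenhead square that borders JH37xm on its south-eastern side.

JH47al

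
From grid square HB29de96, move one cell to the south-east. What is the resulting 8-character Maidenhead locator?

HB29ee05

Longitude extended square 9; +1 → 10, wraps to 0, carry into subsquare.
Longitude subsquare d = 3; +1 → 4 = e.
Latitude extended square 6; −1 → 5.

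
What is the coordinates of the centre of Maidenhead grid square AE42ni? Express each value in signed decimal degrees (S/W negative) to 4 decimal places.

-47.6458, -170.8750

Field A=0, E=4: +0·20° lon, +4·10° lat → SW at lon -180°, lat -50°.
Square 4, 2: +4·2° lon, +2·1° lat → SW at lon -172°, lat -48°.
Subsquare n=13, i=8: +13·0.0833333° lon, +8·0.0416667° lat → SW at lon -170.917°, lat -47.6667°.
Cell spans 0.0833333° lon × 0.0416667° lat. Centre is SW corner plus half of each.
latitude -47.6458, longitude -170.8750.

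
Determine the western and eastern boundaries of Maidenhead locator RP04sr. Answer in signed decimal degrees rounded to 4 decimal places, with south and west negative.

161.5000, 161.5833

Field R=17, P=15: +17·20° lon, +15·10° lat → SW at lon 160°, lat 60°.
Square 0, 4: +0·2° lon, +4·1° lat → SW at lon 160°, lat 64°.
Subsquare s=18, r=17: +18·0.0833333° lon, +17·0.0416667° lat → SW at lon 161.5°, lat 64.7083°.
Cell spans 0.0833333° lon × 0.0416667° lat.
west 161.5000, east 161.5833.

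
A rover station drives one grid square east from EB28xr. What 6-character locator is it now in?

EB38ar

Longitude subsquare x = 23; +1 → 24, wraps to 0 = a, carry into square.
Longitude square 2; +1 → 3.
The latitude characters are unchanged.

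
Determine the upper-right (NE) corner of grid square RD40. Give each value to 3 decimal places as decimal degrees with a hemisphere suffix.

Field R=17, D=3: +17·20° lon, +3·10° lat → SW at lon 160°, lat -60°.
Square 4, 0: +4·2° lon, +0·1° lat → SW at lon 168°, lat -60°.
Cell spans 2° lon × 1° lat. NE corner is SW corner plus one full cell.
latitude 59.000° S, longitude 170.000° E.

59.000° S, 170.000° E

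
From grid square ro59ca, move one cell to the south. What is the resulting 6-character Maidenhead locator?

RO58cx

Latitude subsquare a = 0; −1 → -1, wraps to 23 = x, carry into square.
Latitude square 9; −1 → 8.
The longitude characters are unchanged.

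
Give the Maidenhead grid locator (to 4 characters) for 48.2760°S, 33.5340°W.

HE31

Shift to the Maidenhead origin (180°W, 90°S): lon 146.47, lat 41.72.
Field (20°×10°, letters A–R): 146.47/20 → 7 → H, 41.72/10 → 4 → E; chars HE.
Square (2°×1°, digits 0–9): 6.47/2 → 3, 1.72/1 → 1; chars 31.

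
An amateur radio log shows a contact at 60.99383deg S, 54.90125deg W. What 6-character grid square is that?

GC29na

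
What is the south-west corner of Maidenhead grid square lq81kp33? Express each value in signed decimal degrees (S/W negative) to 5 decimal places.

71.63750, 56.85833

Field L=11, Q=16: +11·20° lon, +16·10° lat → SW at lon 40°, lat 70°.
Square 8, 1: +8·2° lon, +1·1° lat → SW at lon 56°, lat 71°.
Subsquare k=10, p=15: +10·0.0833333° lon, +15·0.0416667° lat → SW at lon 56.8333°, lat 71.625°.
Extended square 3, 3: +3·0.00833333° lon, +3·0.00416667° lat → SW at lon 56.8583°, lat 71.6375°.
latitude 71.63750, longitude 56.85833.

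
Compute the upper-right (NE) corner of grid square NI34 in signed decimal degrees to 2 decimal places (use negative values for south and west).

Field N=13, I=8: +13·20° lon, +8·10° lat → SW at lon 80°, lat -10°.
Square 3, 4: +3·2° lon, +4·1° lat → SW at lon 86°, lat -6°.
Cell spans 2° lon × 1° lat. NE corner is SW corner plus one full cell.
latitude -5.00, longitude 88.00.

-5.00, 88.00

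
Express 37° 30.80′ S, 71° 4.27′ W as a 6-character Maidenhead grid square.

FF42ll

Offset from 180°W / 90°S: lon 108.9288°, lat 52.4867°.
Field (20°×10°, letters A–R): lon ⌊108.9288/20⌋ = 5 → F; lat ⌊52.4867/10⌋ = 5 → F.
Square (2°×1°, digits 0–9): lon ⌊8.9288/2⌋ = 4; lat ⌊2.4867/1⌋ = 2.
Subsquare (5′×2.5′, letters a–x): lon ⌊0.9288/0.0833333⌋ = 11 → l; lat ⌊0.4867/0.0416667⌋ = 11 → l.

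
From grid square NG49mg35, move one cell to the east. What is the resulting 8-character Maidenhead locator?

NG49mg45

Longitude extended square 3; +1 → 4.
The latitude characters are unchanged.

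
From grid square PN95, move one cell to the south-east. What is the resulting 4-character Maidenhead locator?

Longitude square 9; +1 → 10, wraps to 0, carry into field.
Longitude field P = 15; +1 → 16 = Q.
Latitude square 5; −1 → 4.

QN04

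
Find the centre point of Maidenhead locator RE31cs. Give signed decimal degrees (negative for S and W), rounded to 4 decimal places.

-48.2292, 166.2083

Field R=17, E=4: +17·20° lon, +4·10° lat → SW at lon 160°, lat -50°.
Square 3, 1: +3·2° lon, +1·1° lat → SW at lon 166°, lat -49°.
Subsquare c=2, s=18: +2·0.0833333° lon, +18·0.0416667° lat → SW at lon 166.167°, lat -48.25°.
Cell spans 0.0833333° lon × 0.0416667° lat. Centre is SW corner plus half of each.
latitude -48.2292, longitude 166.2083.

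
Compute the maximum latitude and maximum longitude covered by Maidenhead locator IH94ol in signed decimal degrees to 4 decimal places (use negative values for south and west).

-15.5000, -0.7500

Field I=8, H=7: +8·20° lon, +7·10° lat → SW at lon -20°, lat -20°.
Square 9, 4: +9·2° lon, +4·1° lat → SW at lon -2°, lat -16°.
Subsquare o=14, l=11: +14·0.0833333° lon, +11·0.0416667° lat → SW at lon -0.833333°, lat -15.5417°.
Cell spans 0.0833333° lon × 0.0416667° lat. NE corner is SW corner plus one full cell.
latitude -15.5000, longitude -0.7500.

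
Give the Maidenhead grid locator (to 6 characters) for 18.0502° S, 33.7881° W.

HH31cw

Shift to the Maidenhead origin (180°W, 90°S): lon 146.2119, lat 71.9498.
Field: lon ⌊146.2119/20⌋ = 7 → H; lat ⌊71.9498/10⌋ = 7 → H.
Square: lon ⌊6.2119/2⌋ = 3; lat ⌊1.9498/1⌋ = 1.
Subsquare: lon ⌊0.2119/0.0833333⌋ = 2 → c; lat ⌊0.9498/0.0416667⌋ = 22 → w.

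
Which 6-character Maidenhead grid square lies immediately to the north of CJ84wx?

Latitude subsquare x = 23; +1 → 24, wraps to 0 = a, carry into square.
Latitude square 4; +1 → 5.
The longitude characters are unchanged.

CJ85wa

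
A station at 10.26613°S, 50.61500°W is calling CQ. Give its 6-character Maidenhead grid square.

Shift to the Maidenhead origin (180°W, 90°S): lon 129.3850, lat 79.7339.
Field: 129.3850/20 → 6 → G, 79.7339/10 → 7 → H; chars GH.
Square: 9.3850/2 → 4, 9.7339/1 → 9; chars 49.
Subsquare: 1.3850/0.0833333 → 16 → q, 0.7339/0.0416667 → 17 → r; chars qr.

GH49qr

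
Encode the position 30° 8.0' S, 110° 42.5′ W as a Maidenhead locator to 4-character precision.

Offset from 180°W / 90°S: lon 69.29°, lat 59.87°.
Field: lon ⌊69.29/20⌋ = 3 → D; lat ⌊59.87/10⌋ = 5 → F.
Square: lon ⌊9.29/2⌋ = 4; lat ⌊9.87/1⌋ = 9.

DF49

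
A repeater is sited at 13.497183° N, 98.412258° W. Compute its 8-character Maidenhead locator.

EK03tl09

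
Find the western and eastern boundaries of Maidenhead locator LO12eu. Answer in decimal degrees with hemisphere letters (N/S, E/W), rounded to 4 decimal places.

42.3333° E, 42.4167° E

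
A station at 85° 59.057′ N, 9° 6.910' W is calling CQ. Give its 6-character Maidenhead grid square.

Offset from 180°W / 90°S: lon 170.8848°, lat 175.9843°.
Field: 170.8848/20 → 8 → I, 175.9843/10 → 17 → R; chars IR.
Square: 10.8848/2 → 5, 5.9843/1 → 5; chars 55.
Subsquare: 0.8848/0.0833333 → 10 → k, 0.9843/0.0416667 → 23 → x; chars kx.

IR55kx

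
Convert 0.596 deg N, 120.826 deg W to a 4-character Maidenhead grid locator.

Offset from 180°W / 90°S: lon 59.17°, lat 90.60°.
Field (20°×10°, letters A–R): lon ⌊59.17/20⌋ = 2 → C; lat ⌊90.60/10⌋ = 9 → J.
Square (2°×1°, digits 0–9): lon ⌊19.17/2⌋ = 9; lat ⌊0.60/1⌋ = 0.

CJ90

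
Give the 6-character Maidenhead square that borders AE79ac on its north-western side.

AE69xd

Longitude subsquare a = 0; −1 → -1, wraps to 23 = x, carry into square.
Longitude square 7; −1 → 6.
Latitude subsquare c = 2; +1 → 3 = d.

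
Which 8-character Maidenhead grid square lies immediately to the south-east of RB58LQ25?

RB58lq34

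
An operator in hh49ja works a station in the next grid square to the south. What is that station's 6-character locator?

HH48jx

Latitude subsquare a = 0; −1 → -1, wraps to 23 = x, carry into square.
Latitude square 9; −1 → 8.
The longitude characters are unchanged.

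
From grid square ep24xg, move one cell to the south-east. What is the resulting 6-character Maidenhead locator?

Longitude subsquare x = 23; +1 → 24, wraps to 0 = a, carry into square.
Longitude square 2; +1 → 3.
Latitude subsquare g = 6; −1 → 5 = f.

EP34af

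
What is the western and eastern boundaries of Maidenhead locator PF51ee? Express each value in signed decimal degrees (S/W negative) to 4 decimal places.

Field P=15, F=5: +15·20° lon, +5·10° lat → SW at lon 120°, lat -40°.
Square 5, 1: +5·2° lon, +1·1° lat → SW at lon 130°, lat -39°.
Subsquare e=4, e=4: +4·0.0833333° lon, +4·0.0416667° lat → SW at lon 130.333°, lat -38.8333°.
Cell spans 0.0833333° lon × 0.0416667° lat.
west 130.3333, east 130.4167.

130.3333, 130.4167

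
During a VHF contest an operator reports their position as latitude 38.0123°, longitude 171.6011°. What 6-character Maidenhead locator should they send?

RM58ta

Offset from 180°W / 90°S: lon 351.6011°, lat 128.0123°.
Field (20°×10°, letters A–R): lon ⌊351.6011/20⌋ = 17 → R; lat ⌊128.0123/10⌋ = 12 → M.
Square (2°×1°, digits 0–9): lon ⌊11.6011/2⌋ = 5; lat ⌊8.0123/1⌋ = 8.
Subsquare (5′×2.5′, letters a–x): lon ⌊1.6011/0.0833333⌋ = 19 → t; lat ⌊0.0123/0.0416667⌋ = 0 → a.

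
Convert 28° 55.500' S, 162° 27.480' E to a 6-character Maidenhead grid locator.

RG11fb

Add 180° to longitude and 90° to latitude: 342.4580, 61.0750.
Field: lon ⌊342.4580/20⌋ = 17 → R; lat ⌊61.0750/10⌋ = 6 → G.
Square: lon ⌊2.4580/2⌋ = 1; lat ⌊1.0750/1⌋ = 1.
Subsquare: lon ⌊0.4580/0.0833333⌋ = 5 → f; lat ⌊0.0750/0.0416667⌋ = 1 → b.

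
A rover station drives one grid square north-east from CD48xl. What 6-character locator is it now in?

CD58am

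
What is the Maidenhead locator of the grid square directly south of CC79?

Latitude square 9; −1 → 8.
The longitude characters are unchanged.

CC78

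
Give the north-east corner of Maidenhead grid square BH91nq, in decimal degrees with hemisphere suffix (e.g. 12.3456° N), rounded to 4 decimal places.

Field B=1, H=7: +1·20° lon, +7·10° lat → SW at lon -160°, lat -20°.
Square 9, 1: +9·2° lon, +1·1° lat → SW at lon -142°, lat -19°.
Subsquare n=13, q=16: +13·0.0833333° lon, +16·0.0416667° lat → SW at lon -140.917°, lat -18.3333°.
Cell spans 0.0833333° lon × 0.0416667° lat. NE corner is SW corner plus one full cell.
latitude 18.2917° S, longitude 140.8333° W.

18.2917° S, 140.8333° W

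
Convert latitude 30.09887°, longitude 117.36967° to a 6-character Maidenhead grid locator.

OM80qc

Offset from 180°W / 90°S: lon 297.3697°, lat 120.0989°.
Field: 297.3697/20 → 14 → O, 120.0989/10 → 12 → M; chars OM.
Square: 17.3697/2 → 8, 0.0989/1 → 0; chars 80.
Subsquare: 1.3697/0.0833333 → 16 → q, 0.0989/0.0416667 → 2 → c; chars qc.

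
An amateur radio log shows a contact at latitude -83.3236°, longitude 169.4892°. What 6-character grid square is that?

Add 180° to longitude and 90° to latitude: 349.4892, 6.6764.
Field: lon ⌊349.4892/20⌋ = 17 → R; lat ⌊6.6764/10⌋ = 0 → A.
Square: lon ⌊9.4892/2⌋ = 4; lat ⌊6.6764/1⌋ = 6.
Subsquare: lon ⌊1.4892/0.0833333⌋ = 17 → r; lat ⌊0.6764/0.0416667⌋ = 16 → q.

RA46rq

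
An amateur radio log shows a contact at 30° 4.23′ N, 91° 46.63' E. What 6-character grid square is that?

Add 180° to longitude and 90° to latitude: 271.7772, 120.0705.
Field: 271.7772/20 → 13 → N, 120.0705/10 → 12 → M; chars NM.
Square: 11.7772/2 → 5, 0.0705/1 → 0; chars 50.
Subsquare: 1.7772/0.0833333 → 21 → v, 0.0705/0.0416667 → 1 → b; chars vb.

NM50vb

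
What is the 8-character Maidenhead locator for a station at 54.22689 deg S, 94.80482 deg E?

Offset from 180°W / 90°S: lon 274.80482°, lat 35.77311°.
Field: 274.80482/20 → 13 → N, 35.77311/10 → 3 → D; chars ND.
Square: 14.80482/2 → 7, 5.77311/1 → 5; chars 75.
Subsquare: 0.80482/0.0833333 → 9 → j, 0.77311/0.0416667 → 18 → s; chars js.
Extended square: 0.05482/0.00833333 → 6, 0.02311/0.00416667 → 5; chars 65.

ND75js65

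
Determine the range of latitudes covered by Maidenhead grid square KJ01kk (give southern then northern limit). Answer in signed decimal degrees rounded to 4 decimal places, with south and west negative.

1.4167, 1.4583

Field K=10, J=9: +10·20° lon, +9·10° lat → SW at lon 20°, lat 0°.
Square 0, 1: +0·2° lon, +1·1° lat → SW at lon 20°, lat 1°.
Subsquare k=10, k=10: +10·0.0833333° lon, +10·0.0416667° lat → SW at lon 20.8333°, lat 1.41667°.
Cell spans 0.0833333° lon × 0.0416667° lat.
south 1.4167, north 1.4583.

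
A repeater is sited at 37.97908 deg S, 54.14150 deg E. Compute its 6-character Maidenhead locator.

LF72ba

Add 180° to longitude and 90° to latitude: 234.1415, 52.0209.
Field: lon ⌊234.1415/20⌋ = 11 → L; lat ⌊52.0209/10⌋ = 5 → F.
Square: lon ⌊14.1415/2⌋ = 7; lat ⌊2.0209/1⌋ = 2.
Subsquare: lon ⌊0.1415/0.0833333⌋ = 1 → b; lat ⌊0.0209/0.0416667⌋ = 0 → a.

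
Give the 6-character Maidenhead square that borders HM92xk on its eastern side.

Longitude subsquare x = 23; +1 → 24, wraps to 0 = a, carry into square.
Longitude square 9; +1 → 10, wraps to 0, carry into field.
Longitude field H = 7; +1 → 8 = I.
The latitude characters are unchanged.

IM02ak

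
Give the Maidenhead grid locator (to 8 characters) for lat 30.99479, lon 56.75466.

LM80jx08

Shift to the Maidenhead origin (180°W, 90°S): lon 236.75466, lat 120.99479.
Field: lon ⌊236.75466/20⌋ = 11 → L; lat ⌊120.99479/10⌋ = 12 → M.
Square: lon ⌊16.75466/2⌋ = 8; lat ⌊0.99479/1⌋ = 0.
Subsquare: lon ⌊0.75466/0.0833333⌋ = 9 → j; lat ⌊0.99479/0.0416667⌋ = 23 → x.
Extended square: lon ⌊0.00466/0.00833333⌋ = 0; lat ⌊0.03646/0.00416667⌋ = 8.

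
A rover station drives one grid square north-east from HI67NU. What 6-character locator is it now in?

Longitude subsquare n = 13; +1 → 14 = o.
Latitude subsquare u = 20; +1 → 21 = v.

HI67ov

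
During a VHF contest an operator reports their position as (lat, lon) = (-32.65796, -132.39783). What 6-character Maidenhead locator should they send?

CF37ti

Offset from 180°W / 90°S: lon 47.6022°, lat 57.3420°.
Field (20°×10°, letters A–R): 47.6022/20 → 2 → C, 57.3420/10 → 5 → F; chars CF.
Square (2°×1°, digits 0–9): 7.6022/2 → 3, 7.3420/1 → 7; chars 37.
Subsquare (5′×2.5′, letters a–x): 1.6022/0.0833333 → 19 → t, 0.3420/0.0416667 → 8 → i; chars ti.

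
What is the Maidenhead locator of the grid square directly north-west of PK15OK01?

Longitude extended square 0; −1 → -1, wraps to 9, carry into subsquare.
Longitude subsquare o = 14; −1 → 13 = n.
Latitude extended square 1; +1 → 2.

PK15nk92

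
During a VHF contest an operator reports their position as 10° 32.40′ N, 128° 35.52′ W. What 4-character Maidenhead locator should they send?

CK50

Shift to the Maidenhead origin (180°W, 90°S): lon 51.41, lat 100.54.
Field (20°×10°, letters A–R): 51.41/20 → 2 → C, 100.54/10 → 10 → K; chars CK.
Square (2°×1°, digits 0–9): 11.41/2 → 5, 0.54/1 → 0; chars 50.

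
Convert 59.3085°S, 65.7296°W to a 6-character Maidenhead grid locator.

FD70dq

Shift to the Maidenhead origin (180°W, 90°S): lon 114.2704, lat 30.6915.
Field: lon ⌊114.2704/20⌋ = 5 → F; lat ⌊30.6915/10⌋ = 3 → D.
Square: lon ⌊14.2704/2⌋ = 7; lat ⌊0.6915/1⌋ = 0.
Subsquare: lon ⌊0.2704/0.0833333⌋ = 3 → d; lat ⌊0.6915/0.0416667⌋ = 16 → q.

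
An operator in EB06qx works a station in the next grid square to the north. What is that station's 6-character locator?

EB07qa

Latitude subsquare x = 23; +1 → 24, wraps to 0 = a, carry into square.
Latitude square 6; +1 → 7.
The longitude characters are unchanged.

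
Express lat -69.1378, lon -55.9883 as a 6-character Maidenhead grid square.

Offset from 180°W / 90°S: lon 124.0117°, lat 20.8622°.
Field: 124.0117/20 → 6 → G, 20.8622/10 → 2 → C; chars GC.
Square: 4.0117/2 → 2, 0.8622/1 → 0; chars 20.
Subsquare: 0.0117/0.0833333 → 0 → a, 0.8622/0.0416667 → 20 → u; chars au.

GC20au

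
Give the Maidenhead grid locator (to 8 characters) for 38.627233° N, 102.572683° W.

Add 180° to longitude and 90° to latitude: 77.42732, 128.62723.
Field: lon ⌊77.42732/20⌋ = 3 → D; lat ⌊128.62723/10⌋ = 12 → M.
Square: lon ⌊17.42732/2⌋ = 8; lat ⌊8.62723/1⌋ = 8.
Subsquare: lon ⌊1.42732/0.0833333⌋ = 17 → r; lat ⌊0.62723/0.0416667⌋ = 15 → p.
Extended square: lon ⌊0.01065/0.00833333⌋ = 1; lat ⌊0.00223/0.00416667⌋ = 0.

DM88rp10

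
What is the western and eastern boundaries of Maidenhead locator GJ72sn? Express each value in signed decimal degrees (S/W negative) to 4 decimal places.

Field G=6, J=9: +6·20° lon, +9·10° lat → SW at lon -60°, lat 0°.
Square 7, 2: +7·2° lon, +2·1° lat → SW at lon -46°, lat 2°.
Subsquare s=18, n=13: +18·0.0833333° lon, +13·0.0416667° lat → SW at lon -44.5°, lat 2.54167°.
Cell spans 0.0833333° lon × 0.0416667° lat.
west -44.5000, east -44.4167.

-44.5000, -44.4167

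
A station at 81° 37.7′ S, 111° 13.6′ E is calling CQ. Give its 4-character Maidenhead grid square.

OA58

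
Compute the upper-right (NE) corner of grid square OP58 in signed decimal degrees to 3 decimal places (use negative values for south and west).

69.000, 112.000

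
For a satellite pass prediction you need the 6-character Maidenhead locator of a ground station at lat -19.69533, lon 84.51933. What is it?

NH20gh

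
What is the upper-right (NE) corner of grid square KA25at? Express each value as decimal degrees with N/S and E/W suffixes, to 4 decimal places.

84.1667° S, 24.0833° E

Field K=10, A=0: +10·20° lon, +0·10° lat → SW at lon 20°, lat -90°.
Square 2, 5: +2·2° lon, +5·1° lat → SW at lon 24°, lat -85°.
Subsquare a=0, t=19: +0·0.0833333° lon, +19·0.0416667° lat → SW at lon 24°, lat -84.2083°.
Cell spans 0.0833333° lon × 0.0416667° lat. NE corner is SW corner plus one full cell.
latitude 84.1667° S, longitude 24.0833° E.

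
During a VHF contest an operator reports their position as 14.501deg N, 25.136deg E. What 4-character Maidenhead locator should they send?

KK24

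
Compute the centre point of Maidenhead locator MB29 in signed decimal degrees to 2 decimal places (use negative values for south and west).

Field M=12, B=1: +12·20° lon, +1·10° lat → SW at lon 60°, lat -80°.
Square 2, 9: +2·2° lon, +9·1° lat → SW at lon 64°, lat -71°.
Cell spans 2° lon × 1° lat. Centre is SW corner plus half of each.
latitude -70.50, longitude 65.00.

-70.50, 65.00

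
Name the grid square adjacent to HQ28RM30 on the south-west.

Longitude extended square 3; −1 → 2.
Latitude extended square 0; −1 → -1, wraps to 9, carry into subsquare.
Latitude subsquare m = 12; −1 → 11 = l.

HQ28rl29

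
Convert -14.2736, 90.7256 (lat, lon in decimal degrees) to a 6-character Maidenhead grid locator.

Shift to the Maidenhead origin (180°W, 90°S): lon 270.7256, lat 75.7264.
Field (20°×10°, letters A–R): 270.7256/20 → 13 → N, 75.7264/10 → 7 → H; chars NH.
Square (2°×1°, digits 0–9): 10.7256/2 → 5, 5.7264/1 → 5; chars 55.
Subsquare (5′×2.5′, letters a–x): 0.7256/0.0833333 → 8 → i, 0.7264/0.0416667 → 17 → r; chars ir.

NH55ir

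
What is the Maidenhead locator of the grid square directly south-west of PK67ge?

Longitude subsquare g = 6; −1 → 5 = f.
Latitude subsquare e = 4; −1 → 3 = d.

PK67fd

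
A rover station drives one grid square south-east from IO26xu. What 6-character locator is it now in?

IO36at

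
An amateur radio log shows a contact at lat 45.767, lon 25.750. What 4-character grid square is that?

KN25

Offset from 180°W / 90°S: lon 205.75°, lat 135.77°.
Field: lon ⌊205.75/20⌋ = 10 → K; lat ⌊135.77/10⌋ = 13 → N.
Square: lon ⌊5.75/2⌋ = 2; lat ⌊5.77/1⌋ = 5.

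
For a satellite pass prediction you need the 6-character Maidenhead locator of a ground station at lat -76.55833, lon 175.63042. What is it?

RB73tk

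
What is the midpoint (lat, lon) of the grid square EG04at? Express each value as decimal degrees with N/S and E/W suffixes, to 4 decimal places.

25.1875° S, 99.9583° W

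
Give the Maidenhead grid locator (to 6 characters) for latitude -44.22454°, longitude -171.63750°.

AE45es

Offset from 180°W / 90°S: lon 8.3625°, lat 45.7755°.
Field: 8.3625/20 → 0 → A, 45.7755/10 → 4 → E; chars AE.
Square: 8.3625/2 → 4, 5.7755/1 → 5; chars 45.
Subsquare: 0.3625/0.0833333 → 4 → e, 0.7755/0.0416667 → 18 → s; chars es.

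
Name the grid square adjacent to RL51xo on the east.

RL61ao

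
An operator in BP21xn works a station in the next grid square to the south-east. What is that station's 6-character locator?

Longitude subsquare x = 23; +1 → 24, wraps to 0 = a, carry into square.
Longitude square 2; +1 → 3.
Latitude subsquare n = 13; −1 → 12 = m.

BP31am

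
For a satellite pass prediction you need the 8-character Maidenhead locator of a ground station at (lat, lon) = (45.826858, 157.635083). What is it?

QN85tt68

Shift to the Maidenhead origin (180°W, 90°S): lon 337.63508, lat 135.82686.
Field: 337.63508/20 → 16 → Q, 135.82686/10 → 13 → N; chars QN.
Square: 17.63508/2 → 8, 5.82686/1 → 5; chars 85.
Subsquare: 1.63508/0.0833333 → 19 → t, 0.82686/0.0416667 → 19 → t; chars tt.
Extended square: 0.05175/0.00833333 → 6, 0.03519/0.00416667 → 8; chars 68.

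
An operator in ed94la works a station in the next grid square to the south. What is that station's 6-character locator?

Latitude subsquare a = 0; −1 → -1, wraps to 23 = x, carry into square.
Latitude square 4; −1 → 3.
The longitude characters are unchanged.

ED93lx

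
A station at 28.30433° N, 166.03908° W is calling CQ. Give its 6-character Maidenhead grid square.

AL68xh

Add 180° to longitude and 90° to latitude: 13.9609, 118.3043.
Field: 13.9609/20 → 0 → A, 118.3043/10 → 11 → L; chars AL.
Square: 13.9609/2 → 6, 8.3043/1 → 8; chars 68.
Subsquare: 1.9609/0.0833333 → 23 → x, 0.3043/0.0416667 → 7 → h; chars xh.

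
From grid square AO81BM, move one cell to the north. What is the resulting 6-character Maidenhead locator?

AO81bn

Latitude subsquare m = 12; +1 → 13 = n.
The longitude characters are unchanged.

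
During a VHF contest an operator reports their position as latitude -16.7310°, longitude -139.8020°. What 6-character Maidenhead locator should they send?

Add 180° to longitude and 90° to latitude: 40.1980, 73.2690.
Field: 40.1980/20 → 2 → C, 73.2690/10 → 7 → H; chars CH.
Square: 0.1980/2 → 0, 3.2690/1 → 3; chars 03.
Subsquare: 0.1980/0.0833333 → 2 → c, 0.2690/0.0416667 → 6 → g; chars cg.

CH03cg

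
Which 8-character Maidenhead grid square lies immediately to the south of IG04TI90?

IG04th99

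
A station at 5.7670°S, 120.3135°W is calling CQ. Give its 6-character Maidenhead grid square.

Add 180° to longitude and 90° to latitude: 59.6865, 84.2330.
Field: lon ⌊59.6865/20⌋ = 2 → C; lat ⌊84.2330/10⌋ = 8 → I.
Square: lon ⌊19.6865/2⌋ = 9; lat ⌊4.2330/1⌋ = 4.
Subsquare: lon ⌊1.6865/0.0833333⌋ = 20 → u; lat ⌊0.2330/0.0416667⌋ = 5 → f.

CI94uf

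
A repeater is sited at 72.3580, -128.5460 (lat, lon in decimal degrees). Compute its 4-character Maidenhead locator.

Shift to the Maidenhead origin (180°W, 90°S): lon 51.45, lat 162.36.
Field (20°×10°, letters A–R): lon ⌊51.45/20⌋ = 2 → C; lat ⌊162.36/10⌋ = 16 → Q.
Square (2°×1°, digits 0–9): lon ⌊11.45/2⌋ = 5; lat ⌊2.36/1⌋ = 2.

CQ52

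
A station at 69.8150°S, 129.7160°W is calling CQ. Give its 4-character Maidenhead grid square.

Offset from 180°W / 90°S: lon 50.28°, lat 20.19°.
Field (20°×10°, letters A–R): 50.28/20 → 2 → C, 20.19/10 → 2 → C; chars CC.
Square (2°×1°, digits 0–9): 10.28/2 → 5, 0.19/1 → 0; chars 50.

CC50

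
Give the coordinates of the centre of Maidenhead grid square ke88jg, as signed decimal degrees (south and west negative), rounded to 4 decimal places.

-41.7292, 36.7917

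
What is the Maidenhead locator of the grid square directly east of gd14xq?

GD24aq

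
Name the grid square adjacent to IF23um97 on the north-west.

IF23um88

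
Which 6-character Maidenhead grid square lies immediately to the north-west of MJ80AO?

Longitude subsquare a = 0; −1 → -1, wraps to 23 = x, carry into square.
Longitude square 8; −1 → 7.
Latitude subsquare o = 14; +1 → 15 = p.

MJ70xp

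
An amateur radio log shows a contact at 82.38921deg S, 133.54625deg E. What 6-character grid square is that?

Offset from 180°W / 90°S: lon 313.5462°, lat 7.6108°.
Field: 313.5462/20 → 15 → P, 7.6108/10 → 0 → A; chars PA.
Square: 13.5462/2 → 6, 7.6108/1 → 7; chars 67.
Subsquare: 1.5462/0.0833333 → 18 → s, 0.6108/0.0416667 → 14 → o; chars so.

PA67so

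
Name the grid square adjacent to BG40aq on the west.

Longitude subsquare a = 0; −1 → -1, wraps to 23 = x, carry into square.
Longitude square 4; −1 → 3.
The latitude characters are unchanged.

BG30xq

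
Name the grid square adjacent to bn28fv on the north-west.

Longitude subsquare f = 5; −1 → 4 = e.
Latitude subsquare v = 21; +1 → 22 = w.

BN28ew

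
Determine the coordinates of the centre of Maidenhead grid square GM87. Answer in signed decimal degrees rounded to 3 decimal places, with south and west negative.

37.500, -43.000

Field G=6, M=12: +6·20° lon, +12·10° lat → SW at lon -60°, lat 30°.
Square 8, 7: +8·2° lon, +7·1° lat → SW at lon -44°, lat 37°.
Cell spans 2° lon × 1° lat. Centre is SW corner plus half of each.
latitude 37.500, longitude -43.000.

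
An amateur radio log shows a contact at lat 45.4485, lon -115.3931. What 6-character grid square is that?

Shift to the Maidenhead origin (180°W, 90°S): lon 64.6069, lat 135.4485.
Field: lon ⌊64.6069/20⌋ = 3 → D; lat ⌊135.4485/10⌋ = 13 → N.
Square: lon ⌊4.6069/2⌋ = 2; lat ⌊5.4485/1⌋ = 5.
Subsquare: lon ⌊0.6069/0.0833333⌋ = 7 → h; lat ⌊0.4485/0.0416667⌋ = 10 → k.

DN25hk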